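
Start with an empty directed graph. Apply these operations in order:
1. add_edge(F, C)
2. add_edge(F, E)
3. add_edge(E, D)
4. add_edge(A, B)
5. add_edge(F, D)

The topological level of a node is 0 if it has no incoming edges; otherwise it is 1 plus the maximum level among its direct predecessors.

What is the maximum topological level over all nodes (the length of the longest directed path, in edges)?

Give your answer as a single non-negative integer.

Answer: 2

Derivation:
Op 1: add_edge(F, C). Edges now: 1
Op 2: add_edge(F, E). Edges now: 2
Op 3: add_edge(E, D). Edges now: 3
Op 4: add_edge(A, B). Edges now: 4
Op 5: add_edge(F, D). Edges now: 5
Compute levels (Kahn BFS):
  sources (in-degree 0): A, F
  process A: level=0
    A->B: in-degree(B)=0, level(B)=1, enqueue
  process F: level=0
    F->C: in-degree(C)=0, level(C)=1, enqueue
    F->D: in-degree(D)=1, level(D)>=1
    F->E: in-degree(E)=0, level(E)=1, enqueue
  process B: level=1
  process C: level=1
  process E: level=1
    E->D: in-degree(D)=0, level(D)=2, enqueue
  process D: level=2
All levels: A:0, B:1, C:1, D:2, E:1, F:0
max level = 2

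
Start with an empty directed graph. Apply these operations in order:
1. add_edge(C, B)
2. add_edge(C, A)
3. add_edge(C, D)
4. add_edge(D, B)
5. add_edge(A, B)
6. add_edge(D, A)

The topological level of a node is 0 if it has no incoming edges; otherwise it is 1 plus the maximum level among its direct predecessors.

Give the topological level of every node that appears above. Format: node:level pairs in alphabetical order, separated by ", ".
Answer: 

Answer: A:2, B:3, C:0, D:1

Derivation:
Op 1: add_edge(C, B). Edges now: 1
Op 2: add_edge(C, A). Edges now: 2
Op 3: add_edge(C, D). Edges now: 3
Op 4: add_edge(D, B). Edges now: 4
Op 5: add_edge(A, B). Edges now: 5
Op 6: add_edge(D, A). Edges now: 6
Compute levels (Kahn BFS):
  sources (in-degree 0): C
  process C: level=0
    C->A: in-degree(A)=1, level(A)>=1
    C->B: in-degree(B)=2, level(B)>=1
    C->D: in-degree(D)=0, level(D)=1, enqueue
  process D: level=1
    D->A: in-degree(A)=0, level(A)=2, enqueue
    D->B: in-degree(B)=1, level(B)>=2
  process A: level=2
    A->B: in-degree(B)=0, level(B)=3, enqueue
  process B: level=3
All levels: A:2, B:3, C:0, D:1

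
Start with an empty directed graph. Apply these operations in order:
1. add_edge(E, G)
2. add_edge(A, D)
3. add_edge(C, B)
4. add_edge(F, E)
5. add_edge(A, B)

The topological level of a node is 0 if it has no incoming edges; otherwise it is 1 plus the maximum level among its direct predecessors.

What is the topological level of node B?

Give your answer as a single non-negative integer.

Op 1: add_edge(E, G). Edges now: 1
Op 2: add_edge(A, D). Edges now: 2
Op 3: add_edge(C, B). Edges now: 3
Op 4: add_edge(F, E). Edges now: 4
Op 5: add_edge(A, B). Edges now: 5
Compute levels (Kahn BFS):
  sources (in-degree 0): A, C, F
  process A: level=0
    A->B: in-degree(B)=1, level(B)>=1
    A->D: in-degree(D)=0, level(D)=1, enqueue
  process C: level=0
    C->B: in-degree(B)=0, level(B)=1, enqueue
  process F: level=0
    F->E: in-degree(E)=0, level(E)=1, enqueue
  process D: level=1
  process B: level=1
  process E: level=1
    E->G: in-degree(G)=0, level(G)=2, enqueue
  process G: level=2
All levels: A:0, B:1, C:0, D:1, E:1, F:0, G:2
level(B) = 1

Answer: 1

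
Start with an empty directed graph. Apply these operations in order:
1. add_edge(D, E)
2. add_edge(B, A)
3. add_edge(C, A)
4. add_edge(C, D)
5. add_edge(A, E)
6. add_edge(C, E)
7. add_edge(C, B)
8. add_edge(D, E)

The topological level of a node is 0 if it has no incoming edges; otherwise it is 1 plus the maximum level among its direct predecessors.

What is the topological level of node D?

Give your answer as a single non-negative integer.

Op 1: add_edge(D, E). Edges now: 1
Op 2: add_edge(B, A). Edges now: 2
Op 3: add_edge(C, A). Edges now: 3
Op 4: add_edge(C, D). Edges now: 4
Op 5: add_edge(A, E). Edges now: 5
Op 6: add_edge(C, E). Edges now: 6
Op 7: add_edge(C, B). Edges now: 7
Op 8: add_edge(D, E) (duplicate, no change). Edges now: 7
Compute levels (Kahn BFS):
  sources (in-degree 0): C
  process C: level=0
    C->A: in-degree(A)=1, level(A)>=1
    C->B: in-degree(B)=0, level(B)=1, enqueue
    C->D: in-degree(D)=0, level(D)=1, enqueue
    C->E: in-degree(E)=2, level(E)>=1
  process B: level=1
    B->A: in-degree(A)=0, level(A)=2, enqueue
  process D: level=1
    D->E: in-degree(E)=1, level(E)>=2
  process A: level=2
    A->E: in-degree(E)=0, level(E)=3, enqueue
  process E: level=3
All levels: A:2, B:1, C:0, D:1, E:3
level(D) = 1

Answer: 1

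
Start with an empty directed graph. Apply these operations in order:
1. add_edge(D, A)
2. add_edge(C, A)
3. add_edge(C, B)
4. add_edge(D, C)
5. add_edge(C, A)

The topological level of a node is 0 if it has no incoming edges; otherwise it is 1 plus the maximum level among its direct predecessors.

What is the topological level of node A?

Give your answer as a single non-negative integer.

Op 1: add_edge(D, A). Edges now: 1
Op 2: add_edge(C, A). Edges now: 2
Op 3: add_edge(C, B). Edges now: 3
Op 4: add_edge(D, C). Edges now: 4
Op 5: add_edge(C, A) (duplicate, no change). Edges now: 4
Compute levels (Kahn BFS):
  sources (in-degree 0): D
  process D: level=0
    D->A: in-degree(A)=1, level(A)>=1
    D->C: in-degree(C)=0, level(C)=1, enqueue
  process C: level=1
    C->A: in-degree(A)=0, level(A)=2, enqueue
    C->B: in-degree(B)=0, level(B)=2, enqueue
  process A: level=2
  process B: level=2
All levels: A:2, B:2, C:1, D:0
level(A) = 2

Answer: 2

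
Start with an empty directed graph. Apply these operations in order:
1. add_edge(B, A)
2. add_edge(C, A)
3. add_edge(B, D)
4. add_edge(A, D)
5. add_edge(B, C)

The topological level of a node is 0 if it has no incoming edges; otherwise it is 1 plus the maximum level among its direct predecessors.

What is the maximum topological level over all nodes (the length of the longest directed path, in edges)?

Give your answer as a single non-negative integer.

Op 1: add_edge(B, A). Edges now: 1
Op 2: add_edge(C, A). Edges now: 2
Op 3: add_edge(B, D). Edges now: 3
Op 4: add_edge(A, D). Edges now: 4
Op 5: add_edge(B, C). Edges now: 5
Compute levels (Kahn BFS):
  sources (in-degree 0): B
  process B: level=0
    B->A: in-degree(A)=1, level(A)>=1
    B->C: in-degree(C)=0, level(C)=1, enqueue
    B->D: in-degree(D)=1, level(D)>=1
  process C: level=1
    C->A: in-degree(A)=0, level(A)=2, enqueue
  process A: level=2
    A->D: in-degree(D)=0, level(D)=3, enqueue
  process D: level=3
All levels: A:2, B:0, C:1, D:3
max level = 3

Answer: 3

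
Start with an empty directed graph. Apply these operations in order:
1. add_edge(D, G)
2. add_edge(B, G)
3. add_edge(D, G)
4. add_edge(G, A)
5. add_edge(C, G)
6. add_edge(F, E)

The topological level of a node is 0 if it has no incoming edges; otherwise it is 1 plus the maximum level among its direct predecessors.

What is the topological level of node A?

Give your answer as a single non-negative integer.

Op 1: add_edge(D, G). Edges now: 1
Op 2: add_edge(B, G). Edges now: 2
Op 3: add_edge(D, G) (duplicate, no change). Edges now: 2
Op 4: add_edge(G, A). Edges now: 3
Op 5: add_edge(C, G). Edges now: 4
Op 6: add_edge(F, E). Edges now: 5
Compute levels (Kahn BFS):
  sources (in-degree 0): B, C, D, F
  process B: level=0
    B->G: in-degree(G)=2, level(G)>=1
  process C: level=0
    C->G: in-degree(G)=1, level(G)>=1
  process D: level=0
    D->G: in-degree(G)=0, level(G)=1, enqueue
  process F: level=0
    F->E: in-degree(E)=0, level(E)=1, enqueue
  process G: level=1
    G->A: in-degree(A)=0, level(A)=2, enqueue
  process E: level=1
  process A: level=2
All levels: A:2, B:0, C:0, D:0, E:1, F:0, G:1
level(A) = 2

Answer: 2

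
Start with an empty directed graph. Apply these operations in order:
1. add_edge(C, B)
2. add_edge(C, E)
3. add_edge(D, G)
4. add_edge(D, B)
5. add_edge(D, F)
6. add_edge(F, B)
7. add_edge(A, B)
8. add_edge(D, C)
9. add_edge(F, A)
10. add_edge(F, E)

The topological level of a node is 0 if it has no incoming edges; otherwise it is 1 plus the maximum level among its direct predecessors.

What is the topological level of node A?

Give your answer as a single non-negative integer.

Op 1: add_edge(C, B). Edges now: 1
Op 2: add_edge(C, E). Edges now: 2
Op 3: add_edge(D, G). Edges now: 3
Op 4: add_edge(D, B). Edges now: 4
Op 5: add_edge(D, F). Edges now: 5
Op 6: add_edge(F, B). Edges now: 6
Op 7: add_edge(A, B). Edges now: 7
Op 8: add_edge(D, C). Edges now: 8
Op 9: add_edge(F, A). Edges now: 9
Op 10: add_edge(F, E). Edges now: 10
Compute levels (Kahn BFS):
  sources (in-degree 0): D
  process D: level=0
    D->B: in-degree(B)=3, level(B)>=1
    D->C: in-degree(C)=0, level(C)=1, enqueue
    D->F: in-degree(F)=0, level(F)=1, enqueue
    D->G: in-degree(G)=0, level(G)=1, enqueue
  process C: level=1
    C->B: in-degree(B)=2, level(B)>=2
    C->E: in-degree(E)=1, level(E)>=2
  process F: level=1
    F->A: in-degree(A)=0, level(A)=2, enqueue
    F->B: in-degree(B)=1, level(B)>=2
    F->E: in-degree(E)=0, level(E)=2, enqueue
  process G: level=1
  process A: level=2
    A->B: in-degree(B)=0, level(B)=3, enqueue
  process E: level=2
  process B: level=3
All levels: A:2, B:3, C:1, D:0, E:2, F:1, G:1
level(A) = 2

Answer: 2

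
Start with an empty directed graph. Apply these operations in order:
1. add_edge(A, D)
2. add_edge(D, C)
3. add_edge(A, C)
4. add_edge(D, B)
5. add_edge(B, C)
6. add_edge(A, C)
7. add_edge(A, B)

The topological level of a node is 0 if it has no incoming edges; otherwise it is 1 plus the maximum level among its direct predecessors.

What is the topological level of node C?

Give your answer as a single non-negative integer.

Op 1: add_edge(A, D). Edges now: 1
Op 2: add_edge(D, C). Edges now: 2
Op 3: add_edge(A, C). Edges now: 3
Op 4: add_edge(D, B). Edges now: 4
Op 5: add_edge(B, C). Edges now: 5
Op 6: add_edge(A, C) (duplicate, no change). Edges now: 5
Op 7: add_edge(A, B). Edges now: 6
Compute levels (Kahn BFS):
  sources (in-degree 0): A
  process A: level=0
    A->B: in-degree(B)=1, level(B)>=1
    A->C: in-degree(C)=2, level(C)>=1
    A->D: in-degree(D)=0, level(D)=1, enqueue
  process D: level=1
    D->B: in-degree(B)=0, level(B)=2, enqueue
    D->C: in-degree(C)=1, level(C)>=2
  process B: level=2
    B->C: in-degree(C)=0, level(C)=3, enqueue
  process C: level=3
All levels: A:0, B:2, C:3, D:1
level(C) = 3

Answer: 3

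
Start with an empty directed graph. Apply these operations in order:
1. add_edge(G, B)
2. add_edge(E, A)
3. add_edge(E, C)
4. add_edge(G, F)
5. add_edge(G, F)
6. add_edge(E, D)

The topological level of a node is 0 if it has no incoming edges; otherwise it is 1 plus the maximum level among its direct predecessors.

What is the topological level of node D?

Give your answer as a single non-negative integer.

Op 1: add_edge(G, B). Edges now: 1
Op 2: add_edge(E, A). Edges now: 2
Op 3: add_edge(E, C). Edges now: 3
Op 4: add_edge(G, F). Edges now: 4
Op 5: add_edge(G, F) (duplicate, no change). Edges now: 4
Op 6: add_edge(E, D). Edges now: 5
Compute levels (Kahn BFS):
  sources (in-degree 0): E, G
  process E: level=0
    E->A: in-degree(A)=0, level(A)=1, enqueue
    E->C: in-degree(C)=0, level(C)=1, enqueue
    E->D: in-degree(D)=0, level(D)=1, enqueue
  process G: level=0
    G->B: in-degree(B)=0, level(B)=1, enqueue
    G->F: in-degree(F)=0, level(F)=1, enqueue
  process A: level=1
  process C: level=1
  process D: level=1
  process B: level=1
  process F: level=1
All levels: A:1, B:1, C:1, D:1, E:0, F:1, G:0
level(D) = 1

Answer: 1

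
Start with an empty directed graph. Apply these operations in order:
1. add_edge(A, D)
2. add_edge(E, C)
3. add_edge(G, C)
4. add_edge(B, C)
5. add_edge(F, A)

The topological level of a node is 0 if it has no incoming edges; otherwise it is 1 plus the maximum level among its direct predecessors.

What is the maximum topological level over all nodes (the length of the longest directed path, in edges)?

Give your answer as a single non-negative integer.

Answer: 2

Derivation:
Op 1: add_edge(A, D). Edges now: 1
Op 2: add_edge(E, C). Edges now: 2
Op 3: add_edge(G, C). Edges now: 3
Op 4: add_edge(B, C). Edges now: 4
Op 5: add_edge(F, A). Edges now: 5
Compute levels (Kahn BFS):
  sources (in-degree 0): B, E, F, G
  process B: level=0
    B->C: in-degree(C)=2, level(C)>=1
  process E: level=0
    E->C: in-degree(C)=1, level(C)>=1
  process F: level=0
    F->A: in-degree(A)=0, level(A)=1, enqueue
  process G: level=0
    G->C: in-degree(C)=0, level(C)=1, enqueue
  process A: level=1
    A->D: in-degree(D)=0, level(D)=2, enqueue
  process C: level=1
  process D: level=2
All levels: A:1, B:0, C:1, D:2, E:0, F:0, G:0
max level = 2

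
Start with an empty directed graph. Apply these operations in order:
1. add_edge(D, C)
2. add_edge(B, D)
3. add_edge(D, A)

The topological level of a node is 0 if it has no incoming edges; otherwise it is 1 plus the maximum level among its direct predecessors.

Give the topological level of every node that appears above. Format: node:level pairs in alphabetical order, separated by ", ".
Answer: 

Answer: A:2, B:0, C:2, D:1

Derivation:
Op 1: add_edge(D, C). Edges now: 1
Op 2: add_edge(B, D). Edges now: 2
Op 3: add_edge(D, A). Edges now: 3
Compute levels (Kahn BFS):
  sources (in-degree 0): B
  process B: level=0
    B->D: in-degree(D)=0, level(D)=1, enqueue
  process D: level=1
    D->A: in-degree(A)=0, level(A)=2, enqueue
    D->C: in-degree(C)=0, level(C)=2, enqueue
  process A: level=2
  process C: level=2
All levels: A:2, B:0, C:2, D:1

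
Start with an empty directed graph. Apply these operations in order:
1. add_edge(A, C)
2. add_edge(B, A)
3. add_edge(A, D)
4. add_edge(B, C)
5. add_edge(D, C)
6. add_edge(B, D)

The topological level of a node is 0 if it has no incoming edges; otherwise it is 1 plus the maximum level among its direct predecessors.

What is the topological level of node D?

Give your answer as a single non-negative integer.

Op 1: add_edge(A, C). Edges now: 1
Op 2: add_edge(B, A). Edges now: 2
Op 3: add_edge(A, D). Edges now: 3
Op 4: add_edge(B, C). Edges now: 4
Op 5: add_edge(D, C). Edges now: 5
Op 6: add_edge(B, D). Edges now: 6
Compute levels (Kahn BFS):
  sources (in-degree 0): B
  process B: level=0
    B->A: in-degree(A)=0, level(A)=1, enqueue
    B->C: in-degree(C)=2, level(C)>=1
    B->D: in-degree(D)=1, level(D)>=1
  process A: level=1
    A->C: in-degree(C)=1, level(C)>=2
    A->D: in-degree(D)=0, level(D)=2, enqueue
  process D: level=2
    D->C: in-degree(C)=0, level(C)=3, enqueue
  process C: level=3
All levels: A:1, B:0, C:3, D:2
level(D) = 2

Answer: 2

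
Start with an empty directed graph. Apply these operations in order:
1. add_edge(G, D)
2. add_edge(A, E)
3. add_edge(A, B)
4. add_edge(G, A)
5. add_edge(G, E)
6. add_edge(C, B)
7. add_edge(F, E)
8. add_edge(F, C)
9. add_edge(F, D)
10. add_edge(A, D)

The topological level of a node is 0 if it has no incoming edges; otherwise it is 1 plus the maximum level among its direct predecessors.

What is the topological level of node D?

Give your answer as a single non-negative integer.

Op 1: add_edge(G, D). Edges now: 1
Op 2: add_edge(A, E). Edges now: 2
Op 3: add_edge(A, B). Edges now: 3
Op 4: add_edge(G, A). Edges now: 4
Op 5: add_edge(G, E). Edges now: 5
Op 6: add_edge(C, B). Edges now: 6
Op 7: add_edge(F, E). Edges now: 7
Op 8: add_edge(F, C). Edges now: 8
Op 9: add_edge(F, D). Edges now: 9
Op 10: add_edge(A, D). Edges now: 10
Compute levels (Kahn BFS):
  sources (in-degree 0): F, G
  process F: level=0
    F->C: in-degree(C)=0, level(C)=1, enqueue
    F->D: in-degree(D)=2, level(D)>=1
    F->E: in-degree(E)=2, level(E)>=1
  process G: level=0
    G->A: in-degree(A)=0, level(A)=1, enqueue
    G->D: in-degree(D)=1, level(D)>=1
    G->E: in-degree(E)=1, level(E)>=1
  process C: level=1
    C->B: in-degree(B)=1, level(B)>=2
  process A: level=1
    A->B: in-degree(B)=0, level(B)=2, enqueue
    A->D: in-degree(D)=0, level(D)=2, enqueue
    A->E: in-degree(E)=0, level(E)=2, enqueue
  process B: level=2
  process D: level=2
  process E: level=2
All levels: A:1, B:2, C:1, D:2, E:2, F:0, G:0
level(D) = 2

Answer: 2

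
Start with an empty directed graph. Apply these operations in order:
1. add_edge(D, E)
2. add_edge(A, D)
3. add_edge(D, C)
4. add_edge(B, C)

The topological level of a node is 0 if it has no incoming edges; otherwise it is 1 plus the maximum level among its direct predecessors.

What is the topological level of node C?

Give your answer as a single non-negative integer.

Op 1: add_edge(D, E). Edges now: 1
Op 2: add_edge(A, D). Edges now: 2
Op 3: add_edge(D, C). Edges now: 3
Op 4: add_edge(B, C). Edges now: 4
Compute levels (Kahn BFS):
  sources (in-degree 0): A, B
  process A: level=0
    A->D: in-degree(D)=0, level(D)=1, enqueue
  process B: level=0
    B->C: in-degree(C)=1, level(C)>=1
  process D: level=1
    D->C: in-degree(C)=0, level(C)=2, enqueue
    D->E: in-degree(E)=0, level(E)=2, enqueue
  process C: level=2
  process E: level=2
All levels: A:0, B:0, C:2, D:1, E:2
level(C) = 2

Answer: 2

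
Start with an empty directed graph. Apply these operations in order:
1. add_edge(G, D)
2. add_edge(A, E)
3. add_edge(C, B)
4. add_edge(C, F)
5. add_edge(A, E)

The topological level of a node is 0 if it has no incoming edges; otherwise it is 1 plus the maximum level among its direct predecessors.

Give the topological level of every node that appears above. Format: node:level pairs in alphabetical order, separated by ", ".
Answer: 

Op 1: add_edge(G, D). Edges now: 1
Op 2: add_edge(A, E). Edges now: 2
Op 3: add_edge(C, B). Edges now: 3
Op 4: add_edge(C, F). Edges now: 4
Op 5: add_edge(A, E) (duplicate, no change). Edges now: 4
Compute levels (Kahn BFS):
  sources (in-degree 0): A, C, G
  process A: level=0
    A->E: in-degree(E)=0, level(E)=1, enqueue
  process C: level=0
    C->B: in-degree(B)=0, level(B)=1, enqueue
    C->F: in-degree(F)=0, level(F)=1, enqueue
  process G: level=0
    G->D: in-degree(D)=0, level(D)=1, enqueue
  process E: level=1
  process B: level=1
  process F: level=1
  process D: level=1
All levels: A:0, B:1, C:0, D:1, E:1, F:1, G:0

Answer: A:0, B:1, C:0, D:1, E:1, F:1, G:0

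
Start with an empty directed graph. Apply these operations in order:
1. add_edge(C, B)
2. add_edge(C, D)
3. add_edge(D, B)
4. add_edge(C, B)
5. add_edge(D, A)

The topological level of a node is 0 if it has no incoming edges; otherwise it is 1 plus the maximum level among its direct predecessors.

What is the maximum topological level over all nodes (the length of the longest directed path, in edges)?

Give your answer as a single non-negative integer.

Op 1: add_edge(C, B). Edges now: 1
Op 2: add_edge(C, D). Edges now: 2
Op 3: add_edge(D, B). Edges now: 3
Op 4: add_edge(C, B) (duplicate, no change). Edges now: 3
Op 5: add_edge(D, A). Edges now: 4
Compute levels (Kahn BFS):
  sources (in-degree 0): C
  process C: level=0
    C->B: in-degree(B)=1, level(B)>=1
    C->D: in-degree(D)=0, level(D)=1, enqueue
  process D: level=1
    D->A: in-degree(A)=0, level(A)=2, enqueue
    D->B: in-degree(B)=0, level(B)=2, enqueue
  process A: level=2
  process B: level=2
All levels: A:2, B:2, C:0, D:1
max level = 2

Answer: 2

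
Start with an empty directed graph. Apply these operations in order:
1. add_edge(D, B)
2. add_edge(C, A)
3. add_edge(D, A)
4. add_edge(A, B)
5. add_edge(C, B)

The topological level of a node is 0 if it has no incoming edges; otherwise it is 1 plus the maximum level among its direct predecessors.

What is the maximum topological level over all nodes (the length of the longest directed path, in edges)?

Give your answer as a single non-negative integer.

Answer: 2

Derivation:
Op 1: add_edge(D, B). Edges now: 1
Op 2: add_edge(C, A). Edges now: 2
Op 3: add_edge(D, A). Edges now: 3
Op 4: add_edge(A, B). Edges now: 4
Op 5: add_edge(C, B). Edges now: 5
Compute levels (Kahn BFS):
  sources (in-degree 0): C, D
  process C: level=0
    C->A: in-degree(A)=1, level(A)>=1
    C->B: in-degree(B)=2, level(B)>=1
  process D: level=0
    D->A: in-degree(A)=0, level(A)=1, enqueue
    D->B: in-degree(B)=1, level(B)>=1
  process A: level=1
    A->B: in-degree(B)=0, level(B)=2, enqueue
  process B: level=2
All levels: A:1, B:2, C:0, D:0
max level = 2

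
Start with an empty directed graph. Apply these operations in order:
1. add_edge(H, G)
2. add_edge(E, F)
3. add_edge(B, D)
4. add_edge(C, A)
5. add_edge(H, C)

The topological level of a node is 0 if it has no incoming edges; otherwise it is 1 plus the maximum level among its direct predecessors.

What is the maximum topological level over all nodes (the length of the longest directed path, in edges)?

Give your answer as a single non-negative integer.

Op 1: add_edge(H, G). Edges now: 1
Op 2: add_edge(E, F). Edges now: 2
Op 3: add_edge(B, D). Edges now: 3
Op 4: add_edge(C, A). Edges now: 4
Op 5: add_edge(H, C). Edges now: 5
Compute levels (Kahn BFS):
  sources (in-degree 0): B, E, H
  process B: level=0
    B->D: in-degree(D)=0, level(D)=1, enqueue
  process E: level=0
    E->F: in-degree(F)=0, level(F)=1, enqueue
  process H: level=0
    H->C: in-degree(C)=0, level(C)=1, enqueue
    H->G: in-degree(G)=0, level(G)=1, enqueue
  process D: level=1
  process F: level=1
  process C: level=1
    C->A: in-degree(A)=0, level(A)=2, enqueue
  process G: level=1
  process A: level=2
All levels: A:2, B:0, C:1, D:1, E:0, F:1, G:1, H:0
max level = 2

Answer: 2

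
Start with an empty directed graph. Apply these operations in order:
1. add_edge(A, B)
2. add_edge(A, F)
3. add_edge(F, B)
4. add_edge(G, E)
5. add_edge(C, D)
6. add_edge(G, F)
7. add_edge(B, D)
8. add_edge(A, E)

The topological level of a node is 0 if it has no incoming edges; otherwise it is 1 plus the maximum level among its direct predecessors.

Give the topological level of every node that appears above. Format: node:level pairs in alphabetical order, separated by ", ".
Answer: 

Op 1: add_edge(A, B). Edges now: 1
Op 2: add_edge(A, F). Edges now: 2
Op 3: add_edge(F, B). Edges now: 3
Op 4: add_edge(G, E). Edges now: 4
Op 5: add_edge(C, D). Edges now: 5
Op 6: add_edge(G, F). Edges now: 6
Op 7: add_edge(B, D). Edges now: 7
Op 8: add_edge(A, E). Edges now: 8
Compute levels (Kahn BFS):
  sources (in-degree 0): A, C, G
  process A: level=0
    A->B: in-degree(B)=1, level(B)>=1
    A->E: in-degree(E)=1, level(E)>=1
    A->F: in-degree(F)=1, level(F)>=1
  process C: level=0
    C->D: in-degree(D)=1, level(D)>=1
  process G: level=0
    G->E: in-degree(E)=0, level(E)=1, enqueue
    G->F: in-degree(F)=0, level(F)=1, enqueue
  process E: level=1
  process F: level=1
    F->B: in-degree(B)=0, level(B)=2, enqueue
  process B: level=2
    B->D: in-degree(D)=0, level(D)=3, enqueue
  process D: level=3
All levels: A:0, B:2, C:0, D:3, E:1, F:1, G:0

Answer: A:0, B:2, C:0, D:3, E:1, F:1, G:0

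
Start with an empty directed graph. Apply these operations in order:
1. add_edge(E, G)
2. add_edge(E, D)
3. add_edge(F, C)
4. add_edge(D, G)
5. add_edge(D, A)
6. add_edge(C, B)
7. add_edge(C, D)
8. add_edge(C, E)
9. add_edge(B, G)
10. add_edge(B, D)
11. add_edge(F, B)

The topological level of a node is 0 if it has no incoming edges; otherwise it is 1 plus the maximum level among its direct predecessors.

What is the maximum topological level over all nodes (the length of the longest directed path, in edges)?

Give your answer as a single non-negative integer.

Answer: 4

Derivation:
Op 1: add_edge(E, G). Edges now: 1
Op 2: add_edge(E, D). Edges now: 2
Op 3: add_edge(F, C). Edges now: 3
Op 4: add_edge(D, G). Edges now: 4
Op 5: add_edge(D, A). Edges now: 5
Op 6: add_edge(C, B). Edges now: 6
Op 7: add_edge(C, D). Edges now: 7
Op 8: add_edge(C, E). Edges now: 8
Op 9: add_edge(B, G). Edges now: 9
Op 10: add_edge(B, D). Edges now: 10
Op 11: add_edge(F, B). Edges now: 11
Compute levels (Kahn BFS):
  sources (in-degree 0): F
  process F: level=0
    F->B: in-degree(B)=1, level(B)>=1
    F->C: in-degree(C)=0, level(C)=1, enqueue
  process C: level=1
    C->B: in-degree(B)=0, level(B)=2, enqueue
    C->D: in-degree(D)=2, level(D)>=2
    C->E: in-degree(E)=0, level(E)=2, enqueue
  process B: level=2
    B->D: in-degree(D)=1, level(D)>=3
    B->G: in-degree(G)=2, level(G)>=3
  process E: level=2
    E->D: in-degree(D)=0, level(D)=3, enqueue
    E->G: in-degree(G)=1, level(G)>=3
  process D: level=3
    D->A: in-degree(A)=0, level(A)=4, enqueue
    D->G: in-degree(G)=0, level(G)=4, enqueue
  process A: level=4
  process G: level=4
All levels: A:4, B:2, C:1, D:3, E:2, F:0, G:4
max level = 4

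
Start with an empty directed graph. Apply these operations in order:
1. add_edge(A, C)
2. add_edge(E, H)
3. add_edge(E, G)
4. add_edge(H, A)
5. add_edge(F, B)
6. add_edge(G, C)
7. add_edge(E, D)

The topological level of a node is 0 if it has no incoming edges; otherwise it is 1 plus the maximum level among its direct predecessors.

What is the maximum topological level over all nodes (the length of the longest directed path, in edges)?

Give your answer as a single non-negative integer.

Op 1: add_edge(A, C). Edges now: 1
Op 2: add_edge(E, H). Edges now: 2
Op 3: add_edge(E, G). Edges now: 3
Op 4: add_edge(H, A). Edges now: 4
Op 5: add_edge(F, B). Edges now: 5
Op 6: add_edge(G, C). Edges now: 6
Op 7: add_edge(E, D). Edges now: 7
Compute levels (Kahn BFS):
  sources (in-degree 0): E, F
  process E: level=0
    E->D: in-degree(D)=0, level(D)=1, enqueue
    E->G: in-degree(G)=0, level(G)=1, enqueue
    E->H: in-degree(H)=0, level(H)=1, enqueue
  process F: level=0
    F->B: in-degree(B)=0, level(B)=1, enqueue
  process D: level=1
  process G: level=1
    G->C: in-degree(C)=1, level(C)>=2
  process H: level=1
    H->A: in-degree(A)=0, level(A)=2, enqueue
  process B: level=1
  process A: level=2
    A->C: in-degree(C)=0, level(C)=3, enqueue
  process C: level=3
All levels: A:2, B:1, C:3, D:1, E:0, F:0, G:1, H:1
max level = 3

Answer: 3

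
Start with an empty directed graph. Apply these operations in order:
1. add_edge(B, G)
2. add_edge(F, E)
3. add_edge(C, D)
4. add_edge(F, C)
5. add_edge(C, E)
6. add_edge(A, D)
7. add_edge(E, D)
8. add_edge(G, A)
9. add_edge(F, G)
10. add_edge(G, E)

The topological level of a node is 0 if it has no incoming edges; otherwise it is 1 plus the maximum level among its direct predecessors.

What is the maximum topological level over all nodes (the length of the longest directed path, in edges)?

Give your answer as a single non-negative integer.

Op 1: add_edge(B, G). Edges now: 1
Op 2: add_edge(F, E). Edges now: 2
Op 3: add_edge(C, D). Edges now: 3
Op 4: add_edge(F, C). Edges now: 4
Op 5: add_edge(C, E). Edges now: 5
Op 6: add_edge(A, D). Edges now: 6
Op 7: add_edge(E, D). Edges now: 7
Op 8: add_edge(G, A). Edges now: 8
Op 9: add_edge(F, G). Edges now: 9
Op 10: add_edge(G, E). Edges now: 10
Compute levels (Kahn BFS):
  sources (in-degree 0): B, F
  process B: level=0
    B->G: in-degree(G)=1, level(G)>=1
  process F: level=0
    F->C: in-degree(C)=0, level(C)=1, enqueue
    F->E: in-degree(E)=2, level(E)>=1
    F->G: in-degree(G)=0, level(G)=1, enqueue
  process C: level=1
    C->D: in-degree(D)=2, level(D)>=2
    C->E: in-degree(E)=1, level(E)>=2
  process G: level=1
    G->A: in-degree(A)=0, level(A)=2, enqueue
    G->E: in-degree(E)=0, level(E)=2, enqueue
  process A: level=2
    A->D: in-degree(D)=1, level(D)>=3
  process E: level=2
    E->D: in-degree(D)=0, level(D)=3, enqueue
  process D: level=3
All levels: A:2, B:0, C:1, D:3, E:2, F:0, G:1
max level = 3

Answer: 3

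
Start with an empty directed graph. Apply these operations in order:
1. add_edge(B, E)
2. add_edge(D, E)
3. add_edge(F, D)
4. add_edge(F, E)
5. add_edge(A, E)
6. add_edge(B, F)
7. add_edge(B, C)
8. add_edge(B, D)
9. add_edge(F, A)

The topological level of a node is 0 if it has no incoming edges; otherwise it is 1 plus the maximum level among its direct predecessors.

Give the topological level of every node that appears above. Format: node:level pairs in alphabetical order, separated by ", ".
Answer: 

Answer: A:2, B:0, C:1, D:2, E:3, F:1

Derivation:
Op 1: add_edge(B, E). Edges now: 1
Op 2: add_edge(D, E). Edges now: 2
Op 3: add_edge(F, D). Edges now: 3
Op 4: add_edge(F, E). Edges now: 4
Op 5: add_edge(A, E). Edges now: 5
Op 6: add_edge(B, F). Edges now: 6
Op 7: add_edge(B, C). Edges now: 7
Op 8: add_edge(B, D). Edges now: 8
Op 9: add_edge(F, A). Edges now: 9
Compute levels (Kahn BFS):
  sources (in-degree 0): B
  process B: level=0
    B->C: in-degree(C)=0, level(C)=1, enqueue
    B->D: in-degree(D)=1, level(D)>=1
    B->E: in-degree(E)=3, level(E)>=1
    B->F: in-degree(F)=0, level(F)=1, enqueue
  process C: level=1
  process F: level=1
    F->A: in-degree(A)=0, level(A)=2, enqueue
    F->D: in-degree(D)=0, level(D)=2, enqueue
    F->E: in-degree(E)=2, level(E)>=2
  process A: level=2
    A->E: in-degree(E)=1, level(E)>=3
  process D: level=2
    D->E: in-degree(E)=0, level(E)=3, enqueue
  process E: level=3
All levels: A:2, B:0, C:1, D:2, E:3, F:1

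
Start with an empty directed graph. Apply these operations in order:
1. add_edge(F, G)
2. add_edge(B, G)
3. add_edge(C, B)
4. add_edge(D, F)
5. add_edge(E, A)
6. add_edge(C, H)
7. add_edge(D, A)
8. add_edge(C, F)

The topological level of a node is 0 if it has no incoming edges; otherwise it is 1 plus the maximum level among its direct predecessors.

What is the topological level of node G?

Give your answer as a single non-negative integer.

Op 1: add_edge(F, G). Edges now: 1
Op 2: add_edge(B, G). Edges now: 2
Op 3: add_edge(C, B). Edges now: 3
Op 4: add_edge(D, F). Edges now: 4
Op 5: add_edge(E, A). Edges now: 5
Op 6: add_edge(C, H). Edges now: 6
Op 7: add_edge(D, A). Edges now: 7
Op 8: add_edge(C, F). Edges now: 8
Compute levels (Kahn BFS):
  sources (in-degree 0): C, D, E
  process C: level=0
    C->B: in-degree(B)=0, level(B)=1, enqueue
    C->F: in-degree(F)=1, level(F)>=1
    C->H: in-degree(H)=0, level(H)=1, enqueue
  process D: level=0
    D->A: in-degree(A)=1, level(A)>=1
    D->F: in-degree(F)=0, level(F)=1, enqueue
  process E: level=0
    E->A: in-degree(A)=0, level(A)=1, enqueue
  process B: level=1
    B->G: in-degree(G)=1, level(G)>=2
  process H: level=1
  process F: level=1
    F->G: in-degree(G)=0, level(G)=2, enqueue
  process A: level=1
  process G: level=2
All levels: A:1, B:1, C:0, D:0, E:0, F:1, G:2, H:1
level(G) = 2

Answer: 2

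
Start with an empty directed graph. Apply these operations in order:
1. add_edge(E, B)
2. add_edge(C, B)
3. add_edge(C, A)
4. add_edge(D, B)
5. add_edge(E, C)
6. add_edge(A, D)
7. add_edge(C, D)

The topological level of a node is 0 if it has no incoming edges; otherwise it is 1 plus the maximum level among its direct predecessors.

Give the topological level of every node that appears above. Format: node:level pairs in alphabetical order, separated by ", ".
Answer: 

Answer: A:2, B:4, C:1, D:3, E:0

Derivation:
Op 1: add_edge(E, B). Edges now: 1
Op 2: add_edge(C, B). Edges now: 2
Op 3: add_edge(C, A). Edges now: 3
Op 4: add_edge(D, B). Edges now: 4
Op 5: add_edge(E, C). Edges now: 5
Op 6: add_edge(A, D). Edges now: 6
Op 7: add_edge(C, D). Edges now: 7
Compute levels (Kahn BFS):
  sources (in-degree 0): E
  process E: level=0
    E->B: in-degree(B)=2, level(B)>=1
    E->C: in-degree(C)=0, level(C)=1, enqueue
  process C: level=1
    C->A: in-degree(A)=0, level(A)=2, enqueue
    C->B: in-degree(B)=1, level(B)>=2
    C->D: in-degree(D)=1, level(D)>=2
  process A: level=2
    A->D: in-degree(D)=0, level(D)=3, enqueue
  process D: level=3
    D->B: in-degree(B)=0, level(B)=4, enqueue
  process B: level=4
All levels: A:2, B:4, C:1, D:3, E:0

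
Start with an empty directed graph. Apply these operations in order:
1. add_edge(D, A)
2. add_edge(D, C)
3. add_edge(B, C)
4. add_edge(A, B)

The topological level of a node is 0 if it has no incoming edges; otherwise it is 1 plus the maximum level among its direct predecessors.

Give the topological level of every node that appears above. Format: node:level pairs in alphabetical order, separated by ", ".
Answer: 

Op 1: add_edge(D, A). Edges now: 1
Op 2: add_edge(D, C). Edges now: 2
Op 3: add_edge(B, C). Edges now: 3
Op 4: add_edge(A, B). Edges now: 4
Compute levels (Kahn BFS):
  sources (in-degree 0): D
  process D: level=0
    D->A: in-degree(A)=0, level(A)=1, enqueue
    D->C: in-degree(C)=1, level(C)>=1
  process A: level=1
    A->B: in-degree(B)=0, level(B)=2, enqueue
  process B: level=2
    B->C: in-degree(C)=0, level(C)=3, enqueue
  process C: level=3
All levels: A:1, B:2, C:3, D:0

Answer: A:1, B:2, C:3, D:0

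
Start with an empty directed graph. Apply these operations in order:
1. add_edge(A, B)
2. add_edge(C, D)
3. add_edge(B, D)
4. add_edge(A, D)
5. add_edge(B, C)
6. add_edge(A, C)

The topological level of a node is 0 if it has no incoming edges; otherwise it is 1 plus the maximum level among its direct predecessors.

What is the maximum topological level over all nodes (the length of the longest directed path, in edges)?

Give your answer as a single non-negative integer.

Op 1: add_edge(A, B). Edges now: 1
Op 2: add_edge(C, D). Edges now: 2
Op 3: add_edge(B, D). Edges now: 3
Op 4: add_edge(A, D). Edges now: 4
Op 5: add_edge(B, C). Edges now: 5
Op 6: add_edge(A, C). Edges now: 6
Compute levels (Kahn BFS):
  sources (in-degree 0): A
  process A: level=0
    A->B: in-degree(B)=0, level(B)=1, enqueue
    A->C: in-degree(C)=1, level(C)>=1
    A->D: in-degree(D)=2, level(D)>=1
  process B: level=1
    B->C: in-degree(C)=0, level(C)=2, enqueue
    B->D: in-degree(D)=1, level(D)>=2
  process C: level=2
    C->D: in-degree(D)=0, level(D)=3, enqueue
  process D: level=3
All levels: A:0, B:1, C:2, D:3
max level = 3

Answer: 3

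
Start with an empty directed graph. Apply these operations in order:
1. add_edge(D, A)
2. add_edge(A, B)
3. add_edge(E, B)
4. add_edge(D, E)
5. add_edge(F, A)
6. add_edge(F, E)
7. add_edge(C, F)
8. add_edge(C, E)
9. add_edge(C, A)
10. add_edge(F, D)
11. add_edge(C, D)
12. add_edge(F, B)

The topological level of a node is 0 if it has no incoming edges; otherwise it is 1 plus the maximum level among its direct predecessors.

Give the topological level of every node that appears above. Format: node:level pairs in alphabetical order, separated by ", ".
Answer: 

Op 1: add_edge(D, A). Edges now: 1
Op 2: add_edge(A, B). Edges now: 2
Op 3: add_edge(E, B). Edges now: 3
Op 4: add_edge(D, E). Edges now: 4
Op 5: add_edge(F, A). Edges now: 5
Op 6: add_edge(F, E). Edges now: 6
Op 7: add_edge(C, F). Edges now: 7
Op 8: add_edge(C, E). Edges now: 8
Op 9: add_edge(C, A). Edges now: 9
Op 10: add_edge(F, D). Edges now: 10
Op 11: add_edge(C, D). Edges now: 11
Op 12: add_edge(F, B). Edges now: 12
Compute levels (Kahn BFS):
  sources (in-degree 0): C
  process C: level=0
    C->A: in-degree(A)=2, level(A)>=1
    C->D: in-degree(D)=1, level(D)>=1
    C->E: in-degree(E)=2, level(E)>=1
    C->F: in-degree(F)=0, level(F)=1, enqueue
  process F: level=1
    F->A: in-degree(A)=1, level(A)>=2
    F->B: in-degree(B)=2, level(B)>=2
    F->D: in-degree(D)=0, level(D)=2, enqueue
    F->E: in-degree(E)=1, level(E)>=2
  process D: level=2
    D->A: in-degree(A)=0, level(A)=3, enqueue
    D->E: in-degree(E)=0, level(E)=3, enqueue
  process A: level=3
    A->B: in-degree(B)=1, level(B)>=4
  process E: level=3
    E->B: in-degree(B)=0, level(B)=4, enqueue
  process B: level=4
All levels: A:3, B:4, C:0, D:2, E:3, F:1

Answer: A:3, B:4, C:0, D:2, E:3, F:1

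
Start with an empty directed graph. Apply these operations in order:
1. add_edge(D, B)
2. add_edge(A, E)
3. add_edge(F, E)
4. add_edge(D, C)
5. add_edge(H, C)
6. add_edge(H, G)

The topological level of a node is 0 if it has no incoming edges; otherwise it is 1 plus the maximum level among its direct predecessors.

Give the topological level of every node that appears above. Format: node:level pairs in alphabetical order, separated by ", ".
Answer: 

Op 1: add_edge(D, B). Edges now: 1
Op 2: add_edge(A, E). Edges now: 2
Op 3: add_edge(F, E). Edges now: 3
Op 4: add_edge(D, C). Edges now: 4
Op 5: add_edge(H, C). Edges now: 5
Op 6: add_edge(H, G). Edges now: 6
Compute levels (Kahn BFS):
  sources (in-degree 0): A, D, F, H
  process A: level=0
    A->E: in-degree(E)=1, level(E)>=1
  process D: level=0
    D->B: in-degree(B)=0, level(B)=1, enqueue
    D->C: in-degree(C)=1, level(C)>=1
  process F: level=0
    F->E: in-degree(E)=0, level(E)=1, enqueue
  process H: level=0
    H->C: in-degree(C)=0, level(C)=1, enqueue
    H->G: in-degree(G)=0, level(G)=1, enqueue
  process B: level=1
  process E: level=1
  process C: level=1
  process G: level=1
All levels: A:0, B:1, C:1, D:0, E:1, F:0, G:1, H:0

Answer: A:0, B:1, C:1, D:0, E:1, F:0, G:1, H:0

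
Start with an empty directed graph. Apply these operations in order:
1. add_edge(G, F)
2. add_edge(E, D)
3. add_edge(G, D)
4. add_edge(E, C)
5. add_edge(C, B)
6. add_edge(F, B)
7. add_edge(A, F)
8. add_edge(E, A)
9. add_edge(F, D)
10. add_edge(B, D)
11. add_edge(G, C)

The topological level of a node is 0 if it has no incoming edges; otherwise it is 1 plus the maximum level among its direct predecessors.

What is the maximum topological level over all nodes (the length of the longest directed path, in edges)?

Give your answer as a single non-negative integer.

Op 1: add_edge(G, F). Edges now: 1
Op 2: add_edge(E, D). Edges now: 2
Op 3: add_edge(G, D). Edges now: 3
Op 4: add_edge(E, C). Edges now: 4
Op 5: add_edge(C, B). Edges now: 5
Op 6: add_edge(F, B). Edges now: 6
Op 7: add_edge(A, F). Edges now: 7
Op 8: add_edge(E, A). Edges now: 8
Op 9: add_edge(F, D). Edges now: 9
Op 10: add_edge(B, D). Edges now: 10
Op 11: add_edge(G, C). Edges now: 11
Compute levels (Kahn BFS):
  sources (in-degree 0): E, G
  process E: level=0
    E->A: in-degree(A)=0, level(A)=1, enqueue
    E->C: in-degree(C)=1, level(C)>=1
    E->D: in-degree(D)=3, level(D)>=1
  process G: level=0
    G->C: in-degree(C)=0, level(C)=1, enqueue
    G->D: in-degree(D)=2, level(D)>=1
    G->F: in-degree(F)=1, level(F)>=1
  process A: level=1
    A->F: in-degree(F)=0, level(F)=2, enqueue
  process C: level=1
    C->B: in-degree(B)=1, level(B)>=2
  process F: level=2
    F->B: in-degree(B)=0, level(B)=3, enqueue
    F->D: in-degree(D)=1, level(D)>=3
  process B: level=3
    B->D: in-degree(D)=0, level(D)=4, enqueue
  process D: level=4
All levels: A:1, B:3, C:1, D:4, E:0, F:2, G:0
max level = 4

Answer: 4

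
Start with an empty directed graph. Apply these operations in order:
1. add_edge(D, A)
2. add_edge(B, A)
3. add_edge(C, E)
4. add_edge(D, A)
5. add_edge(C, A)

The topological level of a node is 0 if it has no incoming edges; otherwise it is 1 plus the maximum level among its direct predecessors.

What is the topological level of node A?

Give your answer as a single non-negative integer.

Op 1: add_edge(D, A). Edges now: 1
Op 2: add_edge(B, A). Edges now: 2
Op 3: add_edge(C, E). Edges now: 3
Op 4: add_edge(D, A) (duplicate, no change). Edges now: 3
Op 5: add_edge(C, A). Edges now: 4
Compute levels (Kahn BFS):
  sources (in-degree 0): B, C, D
  process B: level=0
    B->A: in-degree(A)=2, level(A)>=1
  process C: level=0
    C->A: in-degree(A)=1, level(A)>=1
    C->E: in-degree(E)=0, level(E)=1, enqueue
  process D: level=0
    D->A: in-degree(A)=0, level(A)=1, enqueue
  process E: level=1
  process A: level=1
All levels: A:1, B:0, C:0, D:0, E:1
level(A) = 1

Answer: 1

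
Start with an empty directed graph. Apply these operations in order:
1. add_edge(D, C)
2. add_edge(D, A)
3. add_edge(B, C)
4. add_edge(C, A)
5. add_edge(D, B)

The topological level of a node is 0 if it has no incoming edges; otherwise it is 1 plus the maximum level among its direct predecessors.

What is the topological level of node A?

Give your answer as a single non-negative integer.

Answer: 3

Derivation:
Op 1: add_edge(D, C). Edges now: 1
Op 2: add_edge(D, A). Edges now: 2
Op 3: add_edge(B, C). Edges now: 3
Op 4: add_edge(C, A). Edges now: 4
Op 5: add_edge(D, B). Edges now: 5
Compute levels (Kahn BFS):
  sources (in-degree 0): D
  process D: level=0
    D->A: in-degree(A)=1, level(A)>=1
    D->B: in-degree(B)=0, level(B)=1, enqueue
    D->C: in-degree(C)=1, level(C)>=1
  process B: level=1
    B->C: in-degree(C)=0, level(C)=2, enqueue
  process C: level=2
    C->A: in-degree(A)=0, level(A)=3, enqueue
  process A: level=3
All levels: A:3, B:1, C:2, D:0
level(A) = 3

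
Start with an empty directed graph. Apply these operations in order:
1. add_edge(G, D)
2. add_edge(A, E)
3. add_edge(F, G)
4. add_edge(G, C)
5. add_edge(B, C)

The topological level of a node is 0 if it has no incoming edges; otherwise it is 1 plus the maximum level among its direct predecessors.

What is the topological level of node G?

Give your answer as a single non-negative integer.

Op 1: add_edge(G, D). Edges now: 1
Op 2: add_edge(A, E). Edges now: 2
Op 3: add_edge(F, G). Edges now: 3
Op 4: add_edge(G, C). Edges now: 4
Op 5: add_edge(B, C). Edges now: 5
Compute levels (Kahn BFS):
  sources (in-degree 0): A, B, F
  process A: level=0
    A->E: in-degree(E)=0, level(E)=1, enqueue
  process B: level=0
    B->C: in-degree(C)=1, level(C)>=1
  process F: level=0
    F->G: in-degree(G)=0, level(G)=1, enqueue
  process E: level=1
  process G: level=1
    G->C: in-degree(C)=0, level(C)=2, enqueue
    G->D: in-degree(D)=0, level(D)=2, enqueue
  process C: level=2
  process D: level=2
All levels: A:0, B:0, C:2, D:2, E:1, F:0, G:1
level(G) = 1

Answer: 1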